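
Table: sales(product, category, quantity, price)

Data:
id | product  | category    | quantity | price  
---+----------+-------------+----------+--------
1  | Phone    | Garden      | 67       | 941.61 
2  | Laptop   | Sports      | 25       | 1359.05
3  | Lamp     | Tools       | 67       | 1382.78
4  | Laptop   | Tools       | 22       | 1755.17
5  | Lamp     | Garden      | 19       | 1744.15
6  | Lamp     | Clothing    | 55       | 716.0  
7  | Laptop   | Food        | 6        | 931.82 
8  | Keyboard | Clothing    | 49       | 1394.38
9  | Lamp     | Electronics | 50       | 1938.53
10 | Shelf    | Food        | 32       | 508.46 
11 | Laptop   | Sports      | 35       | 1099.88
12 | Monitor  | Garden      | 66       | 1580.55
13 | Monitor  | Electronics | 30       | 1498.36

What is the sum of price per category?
SELECT category, SUM(price) as result
FROM sales
GROUP BY category

Result:
  Clothing: 2110.38
  Electronics: 3436.89
  Food: 1440.28
  Garden: 4266.31
  Sports: 2458.93
  Tools: 3137.95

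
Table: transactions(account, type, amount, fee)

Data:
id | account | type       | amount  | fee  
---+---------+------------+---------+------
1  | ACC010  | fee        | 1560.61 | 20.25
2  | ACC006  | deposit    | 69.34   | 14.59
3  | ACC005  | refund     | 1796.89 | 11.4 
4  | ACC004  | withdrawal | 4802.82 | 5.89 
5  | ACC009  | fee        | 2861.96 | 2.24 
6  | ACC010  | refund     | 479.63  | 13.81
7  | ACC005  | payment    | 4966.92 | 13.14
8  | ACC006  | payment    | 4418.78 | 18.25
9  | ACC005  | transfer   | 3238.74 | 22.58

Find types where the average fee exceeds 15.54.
SELECT type, AVG(fee)
FROM transactions
GROUP BY type
HAVING AVG(fee) > 15.54

Result:
  payment: avg=15.70
  transfer: avg=22.58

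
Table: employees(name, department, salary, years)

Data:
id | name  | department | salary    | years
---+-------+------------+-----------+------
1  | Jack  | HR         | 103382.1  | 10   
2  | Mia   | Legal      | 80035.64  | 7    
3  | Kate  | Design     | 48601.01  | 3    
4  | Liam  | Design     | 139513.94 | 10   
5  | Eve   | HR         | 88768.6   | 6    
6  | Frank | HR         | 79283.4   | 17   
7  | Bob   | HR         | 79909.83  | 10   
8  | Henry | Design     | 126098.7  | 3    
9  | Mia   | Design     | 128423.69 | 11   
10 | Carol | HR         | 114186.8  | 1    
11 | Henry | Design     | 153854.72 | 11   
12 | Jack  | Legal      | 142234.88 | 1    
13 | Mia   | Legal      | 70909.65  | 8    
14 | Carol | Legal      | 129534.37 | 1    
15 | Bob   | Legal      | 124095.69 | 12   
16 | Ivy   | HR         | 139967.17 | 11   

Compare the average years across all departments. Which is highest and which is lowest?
SELECT department, AVG(years)
FROM employees
GROUP BY department
ORDER BY AVG(years)

All groups:
  Legal: 5.80
  Design: 7.60
  HR: 9.17

Highest: HR (9.17)
Lowest: Legal (5.80)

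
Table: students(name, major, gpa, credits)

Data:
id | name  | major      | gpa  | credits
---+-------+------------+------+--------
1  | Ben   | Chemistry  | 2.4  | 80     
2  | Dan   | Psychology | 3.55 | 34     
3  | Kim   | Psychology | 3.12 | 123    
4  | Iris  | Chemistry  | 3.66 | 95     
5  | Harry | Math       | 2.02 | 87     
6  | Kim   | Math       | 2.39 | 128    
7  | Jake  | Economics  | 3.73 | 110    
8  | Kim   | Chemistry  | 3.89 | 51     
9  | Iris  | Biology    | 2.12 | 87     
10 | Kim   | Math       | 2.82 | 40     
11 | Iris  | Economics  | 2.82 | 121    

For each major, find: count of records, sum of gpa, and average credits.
SELECT major,
       COUNT(*) as cnt,
       SUM(gpa) as total_gpa,
       AVG(credits) as avg_credits
FROM students
GROUP BY major

Result:
  Biology: 1 records, 2.12 total gpa, 87.00 avg credits
  Chemistry: 3 records, 9.95 total gpa, 75.33 avg credits
  Economics: 2 records, 6.55 total gpa, 115.50 avg credits
  Math: 3 records, 7.23 total gpa, 85.00 avg credits
  Psychology: 2 records, 6.67 total gpa, 78.50 avg credits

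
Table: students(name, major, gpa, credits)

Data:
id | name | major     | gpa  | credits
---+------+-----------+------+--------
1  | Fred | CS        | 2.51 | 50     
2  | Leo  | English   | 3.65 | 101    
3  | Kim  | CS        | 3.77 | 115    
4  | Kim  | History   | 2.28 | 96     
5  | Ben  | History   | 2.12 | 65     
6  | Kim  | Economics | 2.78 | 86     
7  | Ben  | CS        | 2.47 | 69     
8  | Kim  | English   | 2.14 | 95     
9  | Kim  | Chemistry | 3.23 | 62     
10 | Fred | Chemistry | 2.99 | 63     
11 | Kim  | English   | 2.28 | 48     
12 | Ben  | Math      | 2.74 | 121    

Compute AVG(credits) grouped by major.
SELECT major, AVG(credits) as result
FROM students
GROUP BY major

Result:
  CS: 78.00
  Chemistry: 62.50
  Economics: 86.00
  English: 81.33
  History: 80.50
  Math: 121.00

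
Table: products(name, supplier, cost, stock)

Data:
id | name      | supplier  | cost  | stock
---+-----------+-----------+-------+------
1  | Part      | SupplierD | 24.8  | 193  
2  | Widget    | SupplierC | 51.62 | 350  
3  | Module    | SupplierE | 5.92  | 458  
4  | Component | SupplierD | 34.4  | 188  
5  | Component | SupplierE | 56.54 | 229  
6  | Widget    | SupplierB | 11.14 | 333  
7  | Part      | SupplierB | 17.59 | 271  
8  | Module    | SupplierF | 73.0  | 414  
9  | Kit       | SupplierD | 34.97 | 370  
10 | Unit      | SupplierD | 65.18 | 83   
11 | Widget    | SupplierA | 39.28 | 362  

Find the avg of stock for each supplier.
SELECT supplier, AVG(stock) as result
FROM products
GROUP BY supplier

Result:
  SupplierA: 362.00
  SupplierB: 302.00
  SupplierC: 350.00
  SupplierD: 208.50
  SupplierE: 343.50
  SupplierF: 414.00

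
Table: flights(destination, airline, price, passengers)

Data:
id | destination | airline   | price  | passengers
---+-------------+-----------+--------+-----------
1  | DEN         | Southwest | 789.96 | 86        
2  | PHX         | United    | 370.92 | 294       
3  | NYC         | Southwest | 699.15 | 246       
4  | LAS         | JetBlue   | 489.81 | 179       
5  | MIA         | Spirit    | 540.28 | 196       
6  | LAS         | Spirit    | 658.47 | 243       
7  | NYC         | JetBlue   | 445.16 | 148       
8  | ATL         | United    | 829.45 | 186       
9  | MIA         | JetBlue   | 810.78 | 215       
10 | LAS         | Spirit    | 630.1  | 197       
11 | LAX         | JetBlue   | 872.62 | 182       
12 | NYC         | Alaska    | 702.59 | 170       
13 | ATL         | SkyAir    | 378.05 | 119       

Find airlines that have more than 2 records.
SELECT airline, COUNT(*) as cnt
FROM flights
GROUP BY airline
HAVING COUNT(*) > 2

Result:
  JetBlue: 4
  Spirit: 3

Note: HAVING filters groups after aggregation, WHERE filters rows before.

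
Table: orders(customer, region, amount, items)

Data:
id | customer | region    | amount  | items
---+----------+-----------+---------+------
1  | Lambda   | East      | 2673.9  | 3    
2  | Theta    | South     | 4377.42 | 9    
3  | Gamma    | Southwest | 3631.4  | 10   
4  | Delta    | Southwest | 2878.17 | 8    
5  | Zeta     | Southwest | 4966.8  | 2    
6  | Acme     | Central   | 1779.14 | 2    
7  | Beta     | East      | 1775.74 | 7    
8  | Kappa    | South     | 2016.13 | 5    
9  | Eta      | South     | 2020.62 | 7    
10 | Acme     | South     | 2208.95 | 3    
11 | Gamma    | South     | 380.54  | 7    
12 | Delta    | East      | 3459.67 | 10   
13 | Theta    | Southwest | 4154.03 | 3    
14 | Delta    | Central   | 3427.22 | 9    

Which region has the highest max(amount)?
SELECT region, MAX(amount) as val
FROM orders
GROUP BY region
ORDER BY val DESC
LIMIT 1

Result: Southwest with max(amount) = 4966.80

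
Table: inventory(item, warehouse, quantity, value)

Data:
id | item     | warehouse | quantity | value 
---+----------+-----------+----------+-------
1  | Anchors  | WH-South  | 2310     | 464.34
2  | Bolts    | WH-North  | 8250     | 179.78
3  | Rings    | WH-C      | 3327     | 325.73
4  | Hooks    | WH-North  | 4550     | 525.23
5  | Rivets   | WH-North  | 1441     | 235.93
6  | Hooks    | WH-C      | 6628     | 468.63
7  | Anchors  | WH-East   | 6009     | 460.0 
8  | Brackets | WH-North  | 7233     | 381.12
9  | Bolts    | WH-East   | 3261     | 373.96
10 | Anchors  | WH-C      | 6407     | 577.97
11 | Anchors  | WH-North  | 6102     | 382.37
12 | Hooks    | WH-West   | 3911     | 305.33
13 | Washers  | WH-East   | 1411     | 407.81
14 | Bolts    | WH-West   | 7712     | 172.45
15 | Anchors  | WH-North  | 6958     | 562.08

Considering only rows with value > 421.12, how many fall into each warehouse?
SELECT warehouse, COUNT(*)
FROM inventory
WHERE value > 421.12
GROUP BY warehouse

Note: WHERE filters rows before grouping.

Result:
  WH-C: 2
  WH-East: 1
  WH-North: 2
  WH-South: 1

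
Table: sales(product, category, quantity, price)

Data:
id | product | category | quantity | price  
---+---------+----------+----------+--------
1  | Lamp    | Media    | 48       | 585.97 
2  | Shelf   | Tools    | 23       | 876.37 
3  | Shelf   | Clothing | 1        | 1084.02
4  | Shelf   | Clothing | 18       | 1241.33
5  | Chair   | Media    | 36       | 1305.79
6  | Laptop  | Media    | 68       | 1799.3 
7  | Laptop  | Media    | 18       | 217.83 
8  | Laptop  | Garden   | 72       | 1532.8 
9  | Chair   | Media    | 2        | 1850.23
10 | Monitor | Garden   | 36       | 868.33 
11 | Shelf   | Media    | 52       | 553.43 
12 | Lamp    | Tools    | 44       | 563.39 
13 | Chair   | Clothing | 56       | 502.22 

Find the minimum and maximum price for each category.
SELECT category, MIN(price), MAX(price)
FROM sales
GROUP BY category

Result:
  Clothing: min=502.22, max=1241.33
  Garden: min=868.33, max=1532.80
  Media: min=217.83, max=1850.23
  Tools: min=563.39, max=876.37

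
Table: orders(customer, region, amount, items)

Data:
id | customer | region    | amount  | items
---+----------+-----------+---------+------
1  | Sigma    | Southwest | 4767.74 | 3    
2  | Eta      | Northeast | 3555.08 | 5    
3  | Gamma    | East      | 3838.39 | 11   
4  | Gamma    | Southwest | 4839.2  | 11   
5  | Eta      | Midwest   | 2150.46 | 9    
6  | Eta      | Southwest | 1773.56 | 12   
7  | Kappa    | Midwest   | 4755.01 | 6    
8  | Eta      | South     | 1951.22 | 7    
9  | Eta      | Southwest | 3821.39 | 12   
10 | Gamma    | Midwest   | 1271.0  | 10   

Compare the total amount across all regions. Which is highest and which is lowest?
SELECT region, SUM(amount)
FROM orders
GROUP BY region
ORDER BY SUM(amount)

All groups:
  South: 1951.22
  Northeast: 3555.08
  East: 3838.39
  Midwest: 8176.47
  Southwest: 15201.89

Highest: Southwest (15201.89)
Lowest: South (1951.22)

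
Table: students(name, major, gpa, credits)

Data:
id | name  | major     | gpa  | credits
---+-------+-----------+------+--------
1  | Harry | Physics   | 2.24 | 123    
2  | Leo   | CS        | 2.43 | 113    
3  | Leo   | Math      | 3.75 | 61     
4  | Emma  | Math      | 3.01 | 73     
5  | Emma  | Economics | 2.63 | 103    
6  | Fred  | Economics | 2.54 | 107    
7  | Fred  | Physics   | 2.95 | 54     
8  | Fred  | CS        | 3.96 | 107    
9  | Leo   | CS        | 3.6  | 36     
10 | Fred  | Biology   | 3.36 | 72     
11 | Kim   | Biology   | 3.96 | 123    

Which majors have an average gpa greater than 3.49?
SELECT major, AVG(gpa)
FROM students
GROUP BY major
HAVING AVG(gpa) > 3.49

Result:
  Biology: avg=3.66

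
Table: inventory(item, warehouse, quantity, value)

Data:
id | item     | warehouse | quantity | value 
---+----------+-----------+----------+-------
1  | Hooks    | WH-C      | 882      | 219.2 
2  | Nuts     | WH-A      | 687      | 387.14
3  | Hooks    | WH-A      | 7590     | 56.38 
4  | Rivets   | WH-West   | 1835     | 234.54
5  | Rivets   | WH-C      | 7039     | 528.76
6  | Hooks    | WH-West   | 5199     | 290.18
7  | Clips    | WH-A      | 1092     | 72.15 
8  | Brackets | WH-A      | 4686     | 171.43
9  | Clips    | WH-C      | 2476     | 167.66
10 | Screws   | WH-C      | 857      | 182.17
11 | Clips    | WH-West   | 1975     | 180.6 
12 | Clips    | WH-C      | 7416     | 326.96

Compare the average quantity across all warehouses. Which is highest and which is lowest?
SELECT warehouse, AVG(quantity)
FROM inventory
GROUP BY warehouse
ORDER BY AVG(quantity)

All groups:
  WH-West: 3003.00
  WH-A: 3513.75
  WH-C: 3734.00

Highest: WH-C (3734.00)
Lowest: WH-West (3003.00)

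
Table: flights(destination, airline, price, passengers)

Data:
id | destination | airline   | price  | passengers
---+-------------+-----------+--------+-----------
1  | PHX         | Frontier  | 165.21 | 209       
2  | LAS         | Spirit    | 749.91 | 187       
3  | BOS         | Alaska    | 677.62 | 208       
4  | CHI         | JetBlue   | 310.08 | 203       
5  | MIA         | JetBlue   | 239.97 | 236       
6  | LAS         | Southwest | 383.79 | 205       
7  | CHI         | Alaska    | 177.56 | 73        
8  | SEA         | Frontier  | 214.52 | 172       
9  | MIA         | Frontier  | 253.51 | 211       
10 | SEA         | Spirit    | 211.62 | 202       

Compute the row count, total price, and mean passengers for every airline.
SELECT airline,
       COUNT(*) as cnt,
       SUM(price) as total_price,
       AVG(passengers) as avg_passengers
FROM flights
GROUP BY airline

Result:
  Alaska: 2 records, 855.18 total price, 140.50 avg passengers
  Frontier: 3 records, 633.24 total price, 197.33 avg passengers
  JetBlue: 2 records, 550.05 total price, 219.50 avg passengers
  Southwest: 1 records, 383.79 total price, 205.00 avg passengers
  Spirit: 2 records, 961.53 total price, 194.50 avg passengers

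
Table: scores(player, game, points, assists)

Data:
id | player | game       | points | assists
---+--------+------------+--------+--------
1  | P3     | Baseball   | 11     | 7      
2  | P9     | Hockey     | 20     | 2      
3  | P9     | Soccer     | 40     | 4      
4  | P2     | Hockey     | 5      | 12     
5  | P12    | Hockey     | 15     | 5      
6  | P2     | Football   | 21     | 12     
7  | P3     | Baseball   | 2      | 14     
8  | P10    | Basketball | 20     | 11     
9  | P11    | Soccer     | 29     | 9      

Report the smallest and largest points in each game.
SELECT game, MIN(points), MAX(points)
FROM scores
GROUP BY game

Result:
  Baseball: min=2, max=11
  Basketball: min=20, max=20
  Football: min=21, max=21
  Hockey: min=5, max=20
  Soccer: min=29, max=40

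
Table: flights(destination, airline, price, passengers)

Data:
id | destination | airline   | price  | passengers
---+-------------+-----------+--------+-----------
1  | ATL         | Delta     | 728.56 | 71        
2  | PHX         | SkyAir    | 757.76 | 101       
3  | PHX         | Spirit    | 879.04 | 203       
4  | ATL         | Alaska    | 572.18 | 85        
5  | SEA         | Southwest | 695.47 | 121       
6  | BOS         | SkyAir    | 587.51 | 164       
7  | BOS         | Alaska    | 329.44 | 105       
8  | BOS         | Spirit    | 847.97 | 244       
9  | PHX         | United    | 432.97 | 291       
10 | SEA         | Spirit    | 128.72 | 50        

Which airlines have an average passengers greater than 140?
SELECT airline, AVG(passengers)
FROM flights
GROUP BY airline
HAVING AVG(passengers) > 140

Result:
  Spirit: avg=165.67
  United: avg=291.00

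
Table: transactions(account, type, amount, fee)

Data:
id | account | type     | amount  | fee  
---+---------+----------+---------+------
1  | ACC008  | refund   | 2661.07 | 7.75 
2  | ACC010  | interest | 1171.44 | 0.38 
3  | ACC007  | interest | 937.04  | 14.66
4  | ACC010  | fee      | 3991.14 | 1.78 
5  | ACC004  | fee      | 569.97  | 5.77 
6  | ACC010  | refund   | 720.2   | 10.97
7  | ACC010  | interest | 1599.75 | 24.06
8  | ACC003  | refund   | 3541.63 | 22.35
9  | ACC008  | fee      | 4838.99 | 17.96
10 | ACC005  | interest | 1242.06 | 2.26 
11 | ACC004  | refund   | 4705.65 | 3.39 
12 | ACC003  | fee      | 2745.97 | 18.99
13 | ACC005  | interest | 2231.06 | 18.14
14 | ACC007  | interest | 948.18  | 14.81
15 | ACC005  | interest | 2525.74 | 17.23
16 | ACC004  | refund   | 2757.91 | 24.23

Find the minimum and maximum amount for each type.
SELECT type, MIN(amount), MAX(amount)
FROM transactions
GROUP BY type

Result:
  fee: min=569.97, max=4838.99
  interest: min=937.04, max=2525.74
  refund: min=720.20, max=4705.65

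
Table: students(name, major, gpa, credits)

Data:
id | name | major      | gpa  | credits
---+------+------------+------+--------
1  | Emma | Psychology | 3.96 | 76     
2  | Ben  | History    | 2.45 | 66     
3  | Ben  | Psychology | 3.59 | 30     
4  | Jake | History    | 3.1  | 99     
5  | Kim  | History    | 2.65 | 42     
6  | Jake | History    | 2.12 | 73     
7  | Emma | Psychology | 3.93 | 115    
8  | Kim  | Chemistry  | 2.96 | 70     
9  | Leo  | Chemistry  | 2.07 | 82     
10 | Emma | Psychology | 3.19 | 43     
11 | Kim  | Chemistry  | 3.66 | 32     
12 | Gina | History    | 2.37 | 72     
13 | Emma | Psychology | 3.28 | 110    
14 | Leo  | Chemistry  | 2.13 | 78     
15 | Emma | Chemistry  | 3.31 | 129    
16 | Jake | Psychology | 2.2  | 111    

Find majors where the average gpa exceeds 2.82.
SELECT major, AVG(gpa)
FROM students
GROUP BY major
HAVING AVG(gpa) > 2.82

Result:
  Chemistry: avg=2.83
  Psychology: avg=3.36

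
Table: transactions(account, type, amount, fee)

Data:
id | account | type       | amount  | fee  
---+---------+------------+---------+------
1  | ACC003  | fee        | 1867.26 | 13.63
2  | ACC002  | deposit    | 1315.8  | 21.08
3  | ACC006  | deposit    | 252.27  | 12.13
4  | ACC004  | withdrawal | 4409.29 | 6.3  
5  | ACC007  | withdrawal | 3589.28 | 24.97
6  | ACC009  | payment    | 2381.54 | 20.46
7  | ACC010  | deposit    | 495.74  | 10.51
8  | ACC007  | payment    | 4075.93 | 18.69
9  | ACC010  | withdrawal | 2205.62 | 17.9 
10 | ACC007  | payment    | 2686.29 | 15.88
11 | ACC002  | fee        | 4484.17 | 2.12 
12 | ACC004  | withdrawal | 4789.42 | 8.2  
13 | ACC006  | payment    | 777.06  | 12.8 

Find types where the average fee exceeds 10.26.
SELECT type, AVG(fee)
FROM transactions
GROUP BY type
HAVING AVG(fee) > 10.26

Result:
  deposit: avg=14.57
  payment: avg=16.96
  withdrawal: avg=14.34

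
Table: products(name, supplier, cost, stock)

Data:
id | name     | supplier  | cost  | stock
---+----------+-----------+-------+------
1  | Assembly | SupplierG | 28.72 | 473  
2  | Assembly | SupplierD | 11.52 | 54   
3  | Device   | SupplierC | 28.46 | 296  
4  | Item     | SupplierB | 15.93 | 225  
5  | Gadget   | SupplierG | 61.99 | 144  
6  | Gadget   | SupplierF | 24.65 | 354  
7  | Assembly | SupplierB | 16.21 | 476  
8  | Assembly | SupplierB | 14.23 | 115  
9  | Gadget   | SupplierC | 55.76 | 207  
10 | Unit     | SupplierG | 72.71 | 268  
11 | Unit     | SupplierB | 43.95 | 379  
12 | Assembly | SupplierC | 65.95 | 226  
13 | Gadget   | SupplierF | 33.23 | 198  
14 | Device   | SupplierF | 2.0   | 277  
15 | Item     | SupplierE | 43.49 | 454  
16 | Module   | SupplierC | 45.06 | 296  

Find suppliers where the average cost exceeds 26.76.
SELECT supplier, AVG(cost)
FROM products
GROUP BY supplier
HAVING AVG(cost) > 26.76

Result:
  SupplierC: avg=48.81
  SupplierE: avg=43.49
  SupplierG: avg=54.47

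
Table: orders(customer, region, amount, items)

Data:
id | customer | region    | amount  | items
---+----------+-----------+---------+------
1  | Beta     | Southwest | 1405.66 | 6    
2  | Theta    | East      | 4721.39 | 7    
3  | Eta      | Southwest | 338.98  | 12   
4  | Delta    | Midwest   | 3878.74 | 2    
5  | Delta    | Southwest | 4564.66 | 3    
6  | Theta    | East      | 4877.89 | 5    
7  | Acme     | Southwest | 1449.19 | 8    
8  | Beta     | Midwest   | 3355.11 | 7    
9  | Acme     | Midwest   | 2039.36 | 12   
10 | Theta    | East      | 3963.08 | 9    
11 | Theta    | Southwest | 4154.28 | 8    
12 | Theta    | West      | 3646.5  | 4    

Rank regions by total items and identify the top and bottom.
SELECT region, SUM(items)
FROM orders
GROUP BY region
ORDER BY SUM(items)

All groups:
  West: 4
  East: 21
  Midwest: 21
  Southwest: 37

Highest: Southwest (37)
Lowest: West (4)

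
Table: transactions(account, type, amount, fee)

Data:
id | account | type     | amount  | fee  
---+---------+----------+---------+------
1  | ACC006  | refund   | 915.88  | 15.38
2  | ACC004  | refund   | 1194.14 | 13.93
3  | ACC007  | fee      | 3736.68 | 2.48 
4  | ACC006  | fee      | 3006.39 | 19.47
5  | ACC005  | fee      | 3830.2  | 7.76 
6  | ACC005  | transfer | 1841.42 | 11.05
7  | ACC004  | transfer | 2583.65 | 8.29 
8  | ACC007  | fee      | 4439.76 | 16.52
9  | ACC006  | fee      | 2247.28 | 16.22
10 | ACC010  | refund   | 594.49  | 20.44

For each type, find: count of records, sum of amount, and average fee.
SELECT type,
       COUNT(*) as cnt,
       SUM(amount) as total_amount,
       AVG(fee) as avg_fee
FROM transactions
GROUP BY type

Result:
  fee: 5 records, 17260.31 total amount, 12.49 avg fee
  refund: 3 records, 2704.51 total amount, 16.58 avg fee
  transfer: 2 records, 4425.07 total amount, 9.67 avg fee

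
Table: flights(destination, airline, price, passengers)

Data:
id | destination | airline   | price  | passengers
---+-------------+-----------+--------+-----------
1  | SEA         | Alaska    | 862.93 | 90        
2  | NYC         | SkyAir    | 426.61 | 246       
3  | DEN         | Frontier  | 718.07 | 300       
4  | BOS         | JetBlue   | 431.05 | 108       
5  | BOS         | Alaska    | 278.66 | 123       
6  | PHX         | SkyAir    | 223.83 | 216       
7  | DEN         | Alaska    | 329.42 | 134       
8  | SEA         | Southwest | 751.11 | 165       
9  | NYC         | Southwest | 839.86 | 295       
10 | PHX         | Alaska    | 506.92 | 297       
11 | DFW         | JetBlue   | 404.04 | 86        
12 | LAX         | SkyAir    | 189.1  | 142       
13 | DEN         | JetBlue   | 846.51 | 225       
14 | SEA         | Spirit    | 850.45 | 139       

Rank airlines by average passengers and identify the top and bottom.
SELECT airline, AVG(passengers)
FROM flights
GROUP BY airline
ORDER BY AVG(passengers)

All groups:
  Spirit: 139.00
  JetBlue: 139.67
  Alaska: 161.00
  SkyAir: 201.33
  Southwest: 230.00
  Frontier: 300.00

Highest: Frontier (300.00)
Lowest: Spirit (139.00)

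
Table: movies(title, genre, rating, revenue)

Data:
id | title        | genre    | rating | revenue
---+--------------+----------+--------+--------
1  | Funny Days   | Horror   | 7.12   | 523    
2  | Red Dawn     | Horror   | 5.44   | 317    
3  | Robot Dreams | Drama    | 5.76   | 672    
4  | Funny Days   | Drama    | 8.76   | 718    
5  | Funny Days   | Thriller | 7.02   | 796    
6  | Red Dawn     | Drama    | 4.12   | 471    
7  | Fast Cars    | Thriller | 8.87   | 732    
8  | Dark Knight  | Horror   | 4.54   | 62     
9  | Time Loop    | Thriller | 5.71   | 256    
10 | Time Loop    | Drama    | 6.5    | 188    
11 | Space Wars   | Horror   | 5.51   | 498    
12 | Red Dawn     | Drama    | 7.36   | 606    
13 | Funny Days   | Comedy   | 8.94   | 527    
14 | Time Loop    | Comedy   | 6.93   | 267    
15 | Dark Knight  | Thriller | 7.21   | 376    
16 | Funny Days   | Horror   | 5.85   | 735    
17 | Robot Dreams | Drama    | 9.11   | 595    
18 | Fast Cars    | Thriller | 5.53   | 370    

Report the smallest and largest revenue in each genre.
SELECT genre, MIN(revenue), MAX(revenue)
FROM movies
GROUP BY genre

Result:
  Comedy: min=267, max=527
  Drama: min=188, max=718
  Horror: min=62, max=735
  Thriller: min=256, max=796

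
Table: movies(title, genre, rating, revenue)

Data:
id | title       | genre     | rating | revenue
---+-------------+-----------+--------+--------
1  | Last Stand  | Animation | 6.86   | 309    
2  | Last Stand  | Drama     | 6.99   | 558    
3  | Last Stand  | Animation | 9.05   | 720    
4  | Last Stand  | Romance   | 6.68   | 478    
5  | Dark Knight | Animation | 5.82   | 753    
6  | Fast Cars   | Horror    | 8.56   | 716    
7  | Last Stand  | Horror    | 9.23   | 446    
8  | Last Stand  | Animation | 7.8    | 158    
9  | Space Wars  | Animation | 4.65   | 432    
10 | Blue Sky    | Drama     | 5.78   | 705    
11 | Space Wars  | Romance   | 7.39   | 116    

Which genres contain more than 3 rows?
SELECT genre, COUNT(*) as cnt
FROM movies
GROUP BY genre
HAVING COUNT(*) > 3

Result:
  Animation: 5

Note: HAVING filters groups after aggregation, WHERE filters rows before.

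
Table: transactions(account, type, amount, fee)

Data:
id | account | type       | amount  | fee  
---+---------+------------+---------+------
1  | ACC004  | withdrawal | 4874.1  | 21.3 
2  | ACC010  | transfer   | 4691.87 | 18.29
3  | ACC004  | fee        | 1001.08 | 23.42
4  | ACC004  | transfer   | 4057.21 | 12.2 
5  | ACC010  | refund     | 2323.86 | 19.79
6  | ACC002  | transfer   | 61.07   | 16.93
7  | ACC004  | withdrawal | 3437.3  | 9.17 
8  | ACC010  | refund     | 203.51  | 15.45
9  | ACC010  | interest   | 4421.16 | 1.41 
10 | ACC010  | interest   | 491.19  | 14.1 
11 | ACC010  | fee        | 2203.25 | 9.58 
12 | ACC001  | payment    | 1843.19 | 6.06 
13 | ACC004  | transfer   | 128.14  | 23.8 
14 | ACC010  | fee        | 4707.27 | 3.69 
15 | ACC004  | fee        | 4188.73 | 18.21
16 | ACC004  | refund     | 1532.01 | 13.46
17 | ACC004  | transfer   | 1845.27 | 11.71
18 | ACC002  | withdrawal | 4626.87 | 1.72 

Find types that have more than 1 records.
SELECT type, COUNT(*) as cnt
FROM transactions
GROUP BY type
HAVING COUNT(*) > 1

Result:
  fee: 4
  interest: 2
  refund: 3
  transfer: 5
  withdrawal: 3

Note: HAVING filters groups after aggregation, WHERE filters rows before.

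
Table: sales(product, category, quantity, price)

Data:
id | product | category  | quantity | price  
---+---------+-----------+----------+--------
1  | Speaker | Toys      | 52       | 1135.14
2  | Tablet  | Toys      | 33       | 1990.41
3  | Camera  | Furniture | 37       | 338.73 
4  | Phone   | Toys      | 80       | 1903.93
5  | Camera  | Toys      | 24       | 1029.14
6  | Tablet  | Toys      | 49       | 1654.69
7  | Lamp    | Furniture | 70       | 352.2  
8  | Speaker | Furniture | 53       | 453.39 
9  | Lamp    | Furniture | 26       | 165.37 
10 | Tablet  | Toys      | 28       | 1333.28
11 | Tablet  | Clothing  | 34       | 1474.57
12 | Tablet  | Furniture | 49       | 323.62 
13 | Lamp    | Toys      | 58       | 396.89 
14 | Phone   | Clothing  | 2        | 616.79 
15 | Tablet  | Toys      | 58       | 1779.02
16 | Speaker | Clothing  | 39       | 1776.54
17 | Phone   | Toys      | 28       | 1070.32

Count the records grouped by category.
SELECT category, COUNT(*) as count
FROM sales
GROUP BY category

Result:
  Clothing: 3
  Furniture: 5
  Toys: 9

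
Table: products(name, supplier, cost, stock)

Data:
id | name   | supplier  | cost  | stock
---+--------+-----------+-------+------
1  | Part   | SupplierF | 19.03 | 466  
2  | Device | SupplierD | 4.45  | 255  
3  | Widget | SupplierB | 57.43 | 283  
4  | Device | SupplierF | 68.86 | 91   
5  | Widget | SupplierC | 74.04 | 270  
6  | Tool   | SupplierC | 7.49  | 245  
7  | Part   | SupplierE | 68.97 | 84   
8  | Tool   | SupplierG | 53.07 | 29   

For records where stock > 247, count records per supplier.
SELECT supplier, COUNT(*)
FROM products
WHERE stock > 247
GROUP BY supplier

Note: WHERE filters rows before grouping.

Result:
  SupplierB: 1
  SupplierC: 1
  SupplierD: 1
  SupplierF: 1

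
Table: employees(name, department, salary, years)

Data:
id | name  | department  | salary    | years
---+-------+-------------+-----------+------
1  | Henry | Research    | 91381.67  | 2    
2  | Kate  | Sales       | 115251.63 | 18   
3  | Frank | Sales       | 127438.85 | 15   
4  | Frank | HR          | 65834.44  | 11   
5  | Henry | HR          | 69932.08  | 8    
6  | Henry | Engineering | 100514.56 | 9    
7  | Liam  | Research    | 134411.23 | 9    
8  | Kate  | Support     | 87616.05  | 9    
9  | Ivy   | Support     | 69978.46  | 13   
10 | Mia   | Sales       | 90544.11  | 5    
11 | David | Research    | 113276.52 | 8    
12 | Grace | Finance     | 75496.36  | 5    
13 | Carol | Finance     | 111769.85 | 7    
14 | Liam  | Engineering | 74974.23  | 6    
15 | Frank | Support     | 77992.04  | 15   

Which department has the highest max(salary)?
SELECT department, MAX(salary) as val
FROM employees
GROUP BY department
ORDER BY val DESC
LIMIT 1

Result: Research with max(salary) = 134411.23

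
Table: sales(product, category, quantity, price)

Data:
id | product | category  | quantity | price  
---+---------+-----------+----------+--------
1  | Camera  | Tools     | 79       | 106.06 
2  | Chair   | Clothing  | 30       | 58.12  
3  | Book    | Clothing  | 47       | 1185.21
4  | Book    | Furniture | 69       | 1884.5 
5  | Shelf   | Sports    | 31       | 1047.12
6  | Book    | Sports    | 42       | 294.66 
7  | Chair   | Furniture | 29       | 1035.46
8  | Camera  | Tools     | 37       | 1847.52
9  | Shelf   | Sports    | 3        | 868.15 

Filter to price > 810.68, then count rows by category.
SELECT category, COUNT(*)
FROM sales
WHERE price > 810.68
GROUP BY category

Note: WHERE filters rows before grouping.

Result:
  Clothing: 1
  Furniture: 2
  Sports: 2
  Tools: 1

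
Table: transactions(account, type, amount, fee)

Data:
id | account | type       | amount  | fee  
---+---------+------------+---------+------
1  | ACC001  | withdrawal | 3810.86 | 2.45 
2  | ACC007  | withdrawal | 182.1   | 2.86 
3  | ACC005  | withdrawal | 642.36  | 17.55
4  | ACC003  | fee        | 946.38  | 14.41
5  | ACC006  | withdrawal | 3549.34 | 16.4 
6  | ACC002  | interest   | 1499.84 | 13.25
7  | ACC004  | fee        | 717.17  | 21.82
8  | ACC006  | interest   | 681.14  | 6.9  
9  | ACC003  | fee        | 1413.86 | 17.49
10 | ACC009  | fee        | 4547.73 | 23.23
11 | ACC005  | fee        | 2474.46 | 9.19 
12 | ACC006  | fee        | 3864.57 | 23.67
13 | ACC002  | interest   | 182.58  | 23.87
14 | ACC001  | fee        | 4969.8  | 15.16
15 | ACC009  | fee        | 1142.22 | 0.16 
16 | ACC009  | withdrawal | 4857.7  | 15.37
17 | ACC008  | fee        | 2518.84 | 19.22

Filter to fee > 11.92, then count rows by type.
SELECT type, COUNT(*)
FROM transactions
WHERE fee > 11.92
GROUP BY type

Note: WHERE filters rows before grouping.

Result:
  fee: 7
  interest: 2
  withdrawal: 3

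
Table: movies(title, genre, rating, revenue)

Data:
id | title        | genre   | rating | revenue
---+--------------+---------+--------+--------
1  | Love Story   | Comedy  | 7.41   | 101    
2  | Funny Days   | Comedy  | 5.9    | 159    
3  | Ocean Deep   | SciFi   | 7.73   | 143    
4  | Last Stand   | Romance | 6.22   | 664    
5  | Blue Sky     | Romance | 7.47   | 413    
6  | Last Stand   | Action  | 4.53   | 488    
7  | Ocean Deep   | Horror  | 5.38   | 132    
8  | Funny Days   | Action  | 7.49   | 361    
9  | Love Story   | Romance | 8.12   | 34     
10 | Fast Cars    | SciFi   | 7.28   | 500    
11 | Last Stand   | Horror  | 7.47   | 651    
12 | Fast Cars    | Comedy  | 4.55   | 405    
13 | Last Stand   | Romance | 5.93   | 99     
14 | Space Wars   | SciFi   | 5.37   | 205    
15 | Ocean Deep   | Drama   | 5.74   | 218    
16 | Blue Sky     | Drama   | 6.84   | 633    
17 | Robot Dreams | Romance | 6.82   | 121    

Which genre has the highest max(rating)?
SELECT genre, MAX(rating) as val
FROM movies
GROUP BY genre
ORDER BY val DESC
LIMIT 1

Result: Romance with max(rating) = 8.12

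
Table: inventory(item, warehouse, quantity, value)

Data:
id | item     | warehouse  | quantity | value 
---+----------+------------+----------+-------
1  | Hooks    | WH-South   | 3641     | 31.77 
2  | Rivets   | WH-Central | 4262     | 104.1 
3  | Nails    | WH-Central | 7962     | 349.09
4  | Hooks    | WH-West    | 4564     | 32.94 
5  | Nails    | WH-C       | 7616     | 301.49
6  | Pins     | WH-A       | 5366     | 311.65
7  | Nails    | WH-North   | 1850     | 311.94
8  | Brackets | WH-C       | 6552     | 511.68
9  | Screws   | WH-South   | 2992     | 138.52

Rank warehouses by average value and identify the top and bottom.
SELECT warehouse, AVG(value)
FROM inventory
GROUP BY warehouse
ORDER BY AVG(value)

All groups:
  WH-West: 32.94
  WH-South: 85.15
  WH-Central: 226.60
  WH-A: 311.65
  WH-North: 311.94
  WH-C: 406.59

Highest: WH-C (406.59)
Lowest: WH-West (32.94)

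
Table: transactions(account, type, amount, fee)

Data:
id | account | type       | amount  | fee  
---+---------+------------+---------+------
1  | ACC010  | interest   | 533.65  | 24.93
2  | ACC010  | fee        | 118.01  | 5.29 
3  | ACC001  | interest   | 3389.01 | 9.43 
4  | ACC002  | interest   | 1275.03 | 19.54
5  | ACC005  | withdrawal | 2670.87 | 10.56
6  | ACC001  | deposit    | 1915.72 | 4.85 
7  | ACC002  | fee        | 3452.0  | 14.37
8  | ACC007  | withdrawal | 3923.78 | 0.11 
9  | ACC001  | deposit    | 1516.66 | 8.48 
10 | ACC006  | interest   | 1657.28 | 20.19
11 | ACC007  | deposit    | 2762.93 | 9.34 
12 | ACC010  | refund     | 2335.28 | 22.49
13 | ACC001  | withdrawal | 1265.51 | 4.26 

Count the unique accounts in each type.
SELECT type, COUNT(DISTINCT account)
FROM transactions
GROUP BY type

Result:
  deposit: 2 distinct
  fee: 2 distinct
  interest: 4 distinct
  refund: 1 distinct
  withdrawal: 3 distinct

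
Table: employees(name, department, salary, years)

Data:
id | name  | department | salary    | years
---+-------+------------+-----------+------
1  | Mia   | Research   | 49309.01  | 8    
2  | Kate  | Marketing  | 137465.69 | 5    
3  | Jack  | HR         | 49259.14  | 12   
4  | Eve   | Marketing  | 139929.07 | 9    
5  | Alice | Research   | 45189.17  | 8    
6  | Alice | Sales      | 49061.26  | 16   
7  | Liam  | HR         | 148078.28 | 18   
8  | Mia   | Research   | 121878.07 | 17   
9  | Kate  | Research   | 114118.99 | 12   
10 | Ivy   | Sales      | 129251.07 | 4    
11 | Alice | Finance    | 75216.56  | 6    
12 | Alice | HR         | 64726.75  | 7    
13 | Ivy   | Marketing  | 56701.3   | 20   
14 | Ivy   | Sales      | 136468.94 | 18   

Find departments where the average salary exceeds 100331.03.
SELECT department, AVG(salary)
FROM employees
GROUP BY department
HAVING AVG(salary) > 100331.03

Result:
  Marketing: avg=111365.35
  Sales: avg=104927.09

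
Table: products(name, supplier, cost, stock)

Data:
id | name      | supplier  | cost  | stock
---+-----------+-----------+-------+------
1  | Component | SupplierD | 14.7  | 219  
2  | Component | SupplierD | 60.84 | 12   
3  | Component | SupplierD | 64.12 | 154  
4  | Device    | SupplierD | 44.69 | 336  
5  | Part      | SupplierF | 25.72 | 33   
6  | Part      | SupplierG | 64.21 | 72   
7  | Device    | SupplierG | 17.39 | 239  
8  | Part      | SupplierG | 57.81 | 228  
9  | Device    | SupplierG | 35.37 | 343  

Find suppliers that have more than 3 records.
SELECT supplier, COUNT(*) as cnt
FROM products
GROUP BY supplier
HAVING COUNT(*) > 3

Result:
  SupplierD: 4
  SupplierG: 4

Note: HAVING filters groups after aggregation, WHERE filters rows before.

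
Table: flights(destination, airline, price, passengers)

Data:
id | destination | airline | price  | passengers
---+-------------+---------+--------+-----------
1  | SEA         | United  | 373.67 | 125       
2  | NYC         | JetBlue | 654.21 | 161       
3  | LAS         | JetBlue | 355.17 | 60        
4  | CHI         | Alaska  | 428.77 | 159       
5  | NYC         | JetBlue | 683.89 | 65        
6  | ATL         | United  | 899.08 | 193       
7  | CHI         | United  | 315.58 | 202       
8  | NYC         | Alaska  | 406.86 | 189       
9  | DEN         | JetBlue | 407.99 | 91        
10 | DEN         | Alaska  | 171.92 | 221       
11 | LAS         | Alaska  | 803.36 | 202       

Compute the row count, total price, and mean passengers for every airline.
SELECT airline,
       COUNT(*) as cnt,
       SUM(price) as total_price,
       AVG(passengers) as avg_passengers
FROM flights
GROUP BY airline

Result:
  Alaska: 4 records, 1810.91 total price, 192.75 avg passengers
  JetBlue: 4 records, 2101.26 total price, 94.25 avg passengers
  United: 3 records, 1588.33 total price, 173.33 avg passengers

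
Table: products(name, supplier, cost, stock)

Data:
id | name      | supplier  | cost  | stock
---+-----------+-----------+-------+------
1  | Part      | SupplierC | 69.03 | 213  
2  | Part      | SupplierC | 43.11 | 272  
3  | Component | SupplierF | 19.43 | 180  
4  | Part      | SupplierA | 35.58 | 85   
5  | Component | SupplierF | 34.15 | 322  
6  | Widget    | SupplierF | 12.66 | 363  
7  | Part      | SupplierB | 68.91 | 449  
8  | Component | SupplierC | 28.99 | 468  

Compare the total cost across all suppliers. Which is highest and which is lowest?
SELECT supplier, SUM(cost)
FROM products
GROUP BY supplier
ORDER BY SUM(cost)

All groups:
  SupplierA: 35.58
  SupplierF: 66.24
  SupplierB: 68.91
  SupplierC: 141.13

Highest: SupplierC (141.13)
Lowest: SupplierA (35.58)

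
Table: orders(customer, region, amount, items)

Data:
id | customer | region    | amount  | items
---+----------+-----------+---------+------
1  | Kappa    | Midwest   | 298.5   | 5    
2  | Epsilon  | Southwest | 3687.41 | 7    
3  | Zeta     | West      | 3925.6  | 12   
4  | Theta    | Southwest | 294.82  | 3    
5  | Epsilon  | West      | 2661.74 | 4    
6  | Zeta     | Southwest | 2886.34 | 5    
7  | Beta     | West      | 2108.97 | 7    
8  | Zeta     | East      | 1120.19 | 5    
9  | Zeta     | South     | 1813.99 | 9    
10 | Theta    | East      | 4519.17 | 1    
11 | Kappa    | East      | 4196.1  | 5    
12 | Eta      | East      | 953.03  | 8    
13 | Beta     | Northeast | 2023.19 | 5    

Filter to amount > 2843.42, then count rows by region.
SELECT region, COUNT(*)
FROM orders
WHERE amount > 2843.42
GROUP BY region

Note: WHERE filters rows before grouping.

Result:
  East: 2
  Southwest: 2
  West: 1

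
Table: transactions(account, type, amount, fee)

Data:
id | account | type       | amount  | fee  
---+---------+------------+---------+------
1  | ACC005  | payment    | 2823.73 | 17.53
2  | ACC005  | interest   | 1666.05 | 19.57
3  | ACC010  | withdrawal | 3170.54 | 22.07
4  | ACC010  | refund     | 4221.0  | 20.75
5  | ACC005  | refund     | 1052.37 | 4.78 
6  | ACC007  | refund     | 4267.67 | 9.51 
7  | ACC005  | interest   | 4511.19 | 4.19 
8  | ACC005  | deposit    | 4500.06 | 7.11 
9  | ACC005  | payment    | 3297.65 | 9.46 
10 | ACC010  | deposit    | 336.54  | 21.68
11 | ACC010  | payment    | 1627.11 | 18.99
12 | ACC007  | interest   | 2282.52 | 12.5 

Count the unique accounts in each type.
SELECT type, COUNT(DISTINCT account)
FROM transactions
GROUP BY type

Result:
  deposit: 2 distinct
  interest: 2 distinct
  payment: 2 distinct
  refund: 3 distinct
  withdrawal: 1 distinct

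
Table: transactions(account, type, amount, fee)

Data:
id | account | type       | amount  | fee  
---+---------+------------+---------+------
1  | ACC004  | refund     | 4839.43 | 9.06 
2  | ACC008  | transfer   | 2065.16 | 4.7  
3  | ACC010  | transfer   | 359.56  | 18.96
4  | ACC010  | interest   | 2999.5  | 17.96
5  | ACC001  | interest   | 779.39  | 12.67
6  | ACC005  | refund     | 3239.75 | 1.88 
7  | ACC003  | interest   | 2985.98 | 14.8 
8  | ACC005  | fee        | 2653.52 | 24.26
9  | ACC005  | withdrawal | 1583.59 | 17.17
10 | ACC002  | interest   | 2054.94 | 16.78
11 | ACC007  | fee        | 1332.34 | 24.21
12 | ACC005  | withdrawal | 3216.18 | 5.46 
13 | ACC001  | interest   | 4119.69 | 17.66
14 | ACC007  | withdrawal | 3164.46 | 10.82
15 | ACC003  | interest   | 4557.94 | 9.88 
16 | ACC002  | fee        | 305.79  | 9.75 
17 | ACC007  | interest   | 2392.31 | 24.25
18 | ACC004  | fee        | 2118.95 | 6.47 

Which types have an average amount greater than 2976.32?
SELECT type, AVG(amount)
FROM transactions
GROUP BY type
HAVING AVG(amount) > 2976.32

Result:
  refund: avg=4039.59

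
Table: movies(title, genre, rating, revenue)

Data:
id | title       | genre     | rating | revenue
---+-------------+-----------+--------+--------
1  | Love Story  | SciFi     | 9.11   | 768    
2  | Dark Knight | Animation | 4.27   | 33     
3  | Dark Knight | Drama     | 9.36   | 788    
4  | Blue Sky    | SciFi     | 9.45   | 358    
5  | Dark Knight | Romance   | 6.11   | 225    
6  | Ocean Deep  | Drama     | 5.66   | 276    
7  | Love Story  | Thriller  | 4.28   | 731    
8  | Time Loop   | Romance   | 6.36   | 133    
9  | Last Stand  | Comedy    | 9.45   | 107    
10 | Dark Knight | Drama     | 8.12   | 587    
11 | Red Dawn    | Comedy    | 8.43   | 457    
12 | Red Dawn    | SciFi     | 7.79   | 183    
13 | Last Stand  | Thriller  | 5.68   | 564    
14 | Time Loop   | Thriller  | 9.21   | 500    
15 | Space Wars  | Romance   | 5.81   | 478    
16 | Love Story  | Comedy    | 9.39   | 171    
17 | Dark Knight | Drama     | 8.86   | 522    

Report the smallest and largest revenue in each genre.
SELECT genre, MIN(revenue), MAX(revenue)
FROM movies
GROUP BY genre

Result:
  Animation: min=33, max=33
  Comedy: min=107, max=457
  Drama: min=276, max=788
  Romance: min=133, max=478
  SciFi: min=183, max=768
  Thriller: min=500, max=731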